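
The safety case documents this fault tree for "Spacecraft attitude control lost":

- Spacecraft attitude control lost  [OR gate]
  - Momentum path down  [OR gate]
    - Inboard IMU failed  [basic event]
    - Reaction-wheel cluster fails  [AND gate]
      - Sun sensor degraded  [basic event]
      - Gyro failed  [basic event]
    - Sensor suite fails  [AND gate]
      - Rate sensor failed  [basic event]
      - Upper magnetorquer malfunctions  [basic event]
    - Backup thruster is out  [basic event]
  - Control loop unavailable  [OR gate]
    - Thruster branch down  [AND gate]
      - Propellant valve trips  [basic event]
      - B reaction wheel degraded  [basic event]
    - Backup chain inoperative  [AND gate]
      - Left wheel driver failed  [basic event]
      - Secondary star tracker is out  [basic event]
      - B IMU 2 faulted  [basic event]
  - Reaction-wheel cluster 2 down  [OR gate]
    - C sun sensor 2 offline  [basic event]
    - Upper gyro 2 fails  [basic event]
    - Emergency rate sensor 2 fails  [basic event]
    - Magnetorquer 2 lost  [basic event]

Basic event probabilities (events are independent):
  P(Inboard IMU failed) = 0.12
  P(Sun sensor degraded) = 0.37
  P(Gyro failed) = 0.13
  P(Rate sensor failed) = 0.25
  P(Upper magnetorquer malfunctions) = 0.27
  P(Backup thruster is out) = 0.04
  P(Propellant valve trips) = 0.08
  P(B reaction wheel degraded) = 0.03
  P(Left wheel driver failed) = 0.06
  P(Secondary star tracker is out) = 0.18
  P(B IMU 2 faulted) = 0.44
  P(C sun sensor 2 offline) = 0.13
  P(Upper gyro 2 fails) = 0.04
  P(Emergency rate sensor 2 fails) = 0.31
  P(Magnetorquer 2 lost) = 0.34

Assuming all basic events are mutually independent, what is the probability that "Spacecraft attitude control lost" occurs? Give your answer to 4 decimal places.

P(Reaction-wheel cluster fails) [AND] = 0.37 × 0.13 = 0.048100
P(Sensor suite fails) [AND] = 0.25 × 0.27 = 0.067500
P(Momentum path down) [OR] = 1 − (1−0.12) × (1−0.048100) × (1−0.067500) × (1−0.04) = 0.250116
P(Thruster branch down) [AND] = 0.08 × 0.03 = 0.002400
P(Backup chain inoperative) [AND] = 0.06 × 0.18 × 0.44 = 0.004752
P(Control loop unavailable) [OR] = 1 − (1−0.002400) × (1−0.004752) = 0.007141
P(Reaction-wheel cluster 2 down) [OR] = 1 − (1−0.13) × (1−0.04) × (1−0.31) × (1−0.34) = 0.619650
P(Spacecraft attitude control lost) [OR] = 1 − (1−0.250116) × (1−0.007141) × (1−0.619650) = 0.716818
Rounded to 4 decimal places: P(Spacecraft attitude control lost) ≈ 0.7168.

0.7168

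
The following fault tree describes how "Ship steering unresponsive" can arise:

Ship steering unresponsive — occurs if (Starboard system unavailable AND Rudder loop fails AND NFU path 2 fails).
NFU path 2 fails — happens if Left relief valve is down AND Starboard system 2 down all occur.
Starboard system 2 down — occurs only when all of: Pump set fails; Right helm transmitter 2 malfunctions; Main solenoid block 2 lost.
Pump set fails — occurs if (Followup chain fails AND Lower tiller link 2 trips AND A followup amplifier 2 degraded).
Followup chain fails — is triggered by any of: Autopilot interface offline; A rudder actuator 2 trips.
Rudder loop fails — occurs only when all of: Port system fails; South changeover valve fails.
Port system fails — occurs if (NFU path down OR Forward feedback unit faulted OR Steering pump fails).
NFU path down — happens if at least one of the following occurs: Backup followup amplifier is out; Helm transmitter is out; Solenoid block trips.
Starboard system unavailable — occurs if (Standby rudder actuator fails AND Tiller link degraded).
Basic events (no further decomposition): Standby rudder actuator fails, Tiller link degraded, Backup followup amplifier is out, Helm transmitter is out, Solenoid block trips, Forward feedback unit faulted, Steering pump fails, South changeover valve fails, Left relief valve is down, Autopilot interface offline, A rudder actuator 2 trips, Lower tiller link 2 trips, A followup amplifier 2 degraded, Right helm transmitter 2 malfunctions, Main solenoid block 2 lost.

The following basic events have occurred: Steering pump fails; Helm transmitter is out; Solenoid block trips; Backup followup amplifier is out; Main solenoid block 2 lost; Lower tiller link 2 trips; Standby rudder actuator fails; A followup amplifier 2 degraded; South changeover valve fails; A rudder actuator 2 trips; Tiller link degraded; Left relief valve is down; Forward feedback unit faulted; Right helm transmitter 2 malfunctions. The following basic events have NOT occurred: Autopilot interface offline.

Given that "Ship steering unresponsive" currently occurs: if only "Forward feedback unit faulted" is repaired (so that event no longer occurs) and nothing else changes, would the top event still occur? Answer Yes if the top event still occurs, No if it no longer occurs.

Counterfactual: set "Forward feedback unit faulted" to not occurred.
Starboard system unavailable [AND]: Standby rudder actuator fails=occurs, Tiller link degraded=occurs → all inputs occur → occurs.
NFU path down [OR]: Backup followup amplifier is out=occurs, Helm transmitter is out=occurs, Solenoid block trips=occurs → at least one input occurs → occurs.
Port system fails [OR]: NFU path down=occurs, Forward feedback unit faulted=not, Steering pump fails=occurs → at least one input occurs → occurs.
Rudder loop fails [AND]: Port system fails=occurs, South changeover valve fails=occurs → all inputs occur → occurs.
Followup chain fails [OR]: Autopilot interface offline=not, A rudder actuator 2 trips=occurs → at least one input occurs → occurs.
Pump set fails [AND]: Followup chain fails=occurs, Lower tiller link 2 trips=occurs, A followup amplifier 2 degraded=occurs → all inputs occur → occurs.
Starboard system 2 down [AND]: Pump set fails=occurs, Right helm transmitter 2 malfunctions=occurs, Main solenoid block 2 lost=occurs → all inputs occur → occurs.
NFU path 2 fails [AND]: Left relief valve is down=occurs, Starboard system 2 down=occurs → all inputs occur → occurs.
Ship steering unresponsive [AND]: Starboard system unavailable=occurs, Rudder loop fails=occurs, NFU path 2 fails=occurs → all inputs occur → occurs.

Yes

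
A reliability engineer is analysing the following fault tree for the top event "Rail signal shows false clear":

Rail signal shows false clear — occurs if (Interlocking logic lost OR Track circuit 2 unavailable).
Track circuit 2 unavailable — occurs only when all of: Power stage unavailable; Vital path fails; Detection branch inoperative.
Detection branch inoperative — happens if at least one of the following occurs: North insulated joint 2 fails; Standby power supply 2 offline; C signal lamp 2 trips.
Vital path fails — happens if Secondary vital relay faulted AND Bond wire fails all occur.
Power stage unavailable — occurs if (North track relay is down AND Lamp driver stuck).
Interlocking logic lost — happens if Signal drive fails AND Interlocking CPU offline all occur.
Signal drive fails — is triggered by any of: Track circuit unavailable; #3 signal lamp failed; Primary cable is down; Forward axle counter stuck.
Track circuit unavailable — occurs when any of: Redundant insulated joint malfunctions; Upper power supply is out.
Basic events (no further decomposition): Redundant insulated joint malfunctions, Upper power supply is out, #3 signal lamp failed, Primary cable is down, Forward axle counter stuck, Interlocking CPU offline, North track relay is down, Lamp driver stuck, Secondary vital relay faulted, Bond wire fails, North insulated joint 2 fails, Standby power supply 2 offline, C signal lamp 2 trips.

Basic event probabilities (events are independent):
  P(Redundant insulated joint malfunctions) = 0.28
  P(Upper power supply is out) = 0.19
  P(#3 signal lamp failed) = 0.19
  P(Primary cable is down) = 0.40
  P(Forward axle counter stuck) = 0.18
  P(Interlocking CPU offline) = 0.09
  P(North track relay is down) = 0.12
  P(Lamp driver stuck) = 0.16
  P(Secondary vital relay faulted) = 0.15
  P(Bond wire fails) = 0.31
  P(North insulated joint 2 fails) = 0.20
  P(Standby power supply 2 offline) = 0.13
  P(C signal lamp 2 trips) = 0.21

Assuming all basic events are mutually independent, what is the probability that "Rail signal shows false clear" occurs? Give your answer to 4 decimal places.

0.0695

P(Track circuit unavailable) [OR] = 1 − (1−0.28) × (1−0.19) = 0.416800
P(Signal drive fails) [OR] = 1 − (1−0.416800) × (1−0.19) × (1−0.40) × (1−0.18) = 0.767583
P(Interlocking logic lost) [AND] = 0.767583 × 0.09 = 0.069082
P(Power stage unavailable) [AND] = 0.12 × 0.16 = 0.019200
P(Vital path fails) [AND] = 0.15 × 0.31 = 0.046500
P(Detection branch inoperative) [OR] = 1 − (1−0.20) × (1−0.13) × (1−0.21) = 0.450160
P(Track circuit 2 unavailable) [AND] = 0.019200 × 0.046500 × 0.450160 = 0.000402
P(Rail signal shows false clear) [OR] = 1 − (1−0.069082) × (1−0.000402) = 0.069456
Rounded to 4 decimal places: P(Rail signal shows false clear) ≈ 0.0695.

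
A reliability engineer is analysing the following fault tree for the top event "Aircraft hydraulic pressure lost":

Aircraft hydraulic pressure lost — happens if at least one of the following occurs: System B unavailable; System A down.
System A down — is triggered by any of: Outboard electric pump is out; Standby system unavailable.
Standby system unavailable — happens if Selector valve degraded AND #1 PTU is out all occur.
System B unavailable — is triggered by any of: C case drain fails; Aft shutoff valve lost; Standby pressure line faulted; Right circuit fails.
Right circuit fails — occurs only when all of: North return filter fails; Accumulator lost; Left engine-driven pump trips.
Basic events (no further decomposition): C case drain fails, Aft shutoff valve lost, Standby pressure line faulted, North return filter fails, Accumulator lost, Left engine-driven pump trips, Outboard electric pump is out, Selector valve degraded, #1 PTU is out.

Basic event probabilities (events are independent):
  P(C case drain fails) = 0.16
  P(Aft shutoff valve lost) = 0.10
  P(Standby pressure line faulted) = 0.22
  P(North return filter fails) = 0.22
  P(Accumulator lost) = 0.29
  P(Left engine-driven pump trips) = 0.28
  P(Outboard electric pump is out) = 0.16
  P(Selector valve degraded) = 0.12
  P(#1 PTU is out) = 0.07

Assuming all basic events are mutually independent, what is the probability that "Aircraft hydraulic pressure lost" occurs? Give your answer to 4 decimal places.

P(Right circuit fails) [AND] = 0.22 × 0.29 × 0.28 = 0.017864
P(System B unavailable) [OR] = 1 − (1−0.16) × (1−0.10) × (1−0.22) × (1−0.017864) = 0.420854
P(Standby system unavailable) [AND] = 0.12 × 0.07 = 0.008400
P(System A down) [OR] = 1 − (1−0.16) × (1−0.008400) = 0.167056
P(Aircraft hydraulic pressure lost) [OR] = 1 − (1−0.420854) × (1−0.167056) = 0.517604
Rounded to 4 decimal places: P(Aircraft hydraulic pressure lost) ≈ 0.5176.

0.5176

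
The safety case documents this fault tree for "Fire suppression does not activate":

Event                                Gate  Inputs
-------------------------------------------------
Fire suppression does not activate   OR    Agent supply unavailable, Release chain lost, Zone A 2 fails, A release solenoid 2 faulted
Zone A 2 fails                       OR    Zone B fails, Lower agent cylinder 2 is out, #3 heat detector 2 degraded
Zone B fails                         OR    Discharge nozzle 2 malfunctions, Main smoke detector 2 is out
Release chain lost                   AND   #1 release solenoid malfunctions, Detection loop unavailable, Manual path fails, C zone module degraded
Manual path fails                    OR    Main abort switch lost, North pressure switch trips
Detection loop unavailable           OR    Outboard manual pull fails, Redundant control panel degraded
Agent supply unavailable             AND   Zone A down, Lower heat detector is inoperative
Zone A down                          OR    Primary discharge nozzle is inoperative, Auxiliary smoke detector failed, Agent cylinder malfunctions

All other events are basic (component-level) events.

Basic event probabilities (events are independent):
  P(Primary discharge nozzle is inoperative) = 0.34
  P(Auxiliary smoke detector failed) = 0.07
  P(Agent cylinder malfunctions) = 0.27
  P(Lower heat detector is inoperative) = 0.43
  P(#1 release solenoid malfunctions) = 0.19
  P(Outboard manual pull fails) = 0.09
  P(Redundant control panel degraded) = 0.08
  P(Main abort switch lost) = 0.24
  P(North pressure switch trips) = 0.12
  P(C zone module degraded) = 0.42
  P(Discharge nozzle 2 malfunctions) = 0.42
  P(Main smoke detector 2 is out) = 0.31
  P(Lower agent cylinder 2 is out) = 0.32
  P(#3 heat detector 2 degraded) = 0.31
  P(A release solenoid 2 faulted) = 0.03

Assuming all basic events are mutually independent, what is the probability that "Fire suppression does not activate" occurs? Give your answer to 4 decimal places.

P(Zone A down) [OR] = 1 − (1−0.34) × (1−0.07) × (1−0.27) = 0.551926
P(Agent supply unavailable) [AND] = 0.551926 × 0.43 = 0.237328
P(Detection loop unavailable) [OR] = 1 − (1−0.09) × (1−0.08) = 0.162800
P(Manual path fails) [OR] = 1 − (1−0.24) × (1−0.12) = 0.331200
P(Release chain lost) [AND] = 0.19 × 0.162800 × 0.331200 × 0.42 = 0.004303
P(Zone B fails) [OR] = 1 − (1−0.42) × (1−0.31) = 0.599800
P(Zone A 2 fails) [OR] = 1 − (1−0.599800) × (1−0.32) × (1−0.31) = 0.812226
P(Fire suppression does not activate) [OR] = 1 − (1−0.237328) × (1−0.004303) × (1−0.812226) × (1−0.03) = 0.861684
Rounded to 4 decimal places: P(Fire suppression does not activate) ≈ 0.8617.

0.8617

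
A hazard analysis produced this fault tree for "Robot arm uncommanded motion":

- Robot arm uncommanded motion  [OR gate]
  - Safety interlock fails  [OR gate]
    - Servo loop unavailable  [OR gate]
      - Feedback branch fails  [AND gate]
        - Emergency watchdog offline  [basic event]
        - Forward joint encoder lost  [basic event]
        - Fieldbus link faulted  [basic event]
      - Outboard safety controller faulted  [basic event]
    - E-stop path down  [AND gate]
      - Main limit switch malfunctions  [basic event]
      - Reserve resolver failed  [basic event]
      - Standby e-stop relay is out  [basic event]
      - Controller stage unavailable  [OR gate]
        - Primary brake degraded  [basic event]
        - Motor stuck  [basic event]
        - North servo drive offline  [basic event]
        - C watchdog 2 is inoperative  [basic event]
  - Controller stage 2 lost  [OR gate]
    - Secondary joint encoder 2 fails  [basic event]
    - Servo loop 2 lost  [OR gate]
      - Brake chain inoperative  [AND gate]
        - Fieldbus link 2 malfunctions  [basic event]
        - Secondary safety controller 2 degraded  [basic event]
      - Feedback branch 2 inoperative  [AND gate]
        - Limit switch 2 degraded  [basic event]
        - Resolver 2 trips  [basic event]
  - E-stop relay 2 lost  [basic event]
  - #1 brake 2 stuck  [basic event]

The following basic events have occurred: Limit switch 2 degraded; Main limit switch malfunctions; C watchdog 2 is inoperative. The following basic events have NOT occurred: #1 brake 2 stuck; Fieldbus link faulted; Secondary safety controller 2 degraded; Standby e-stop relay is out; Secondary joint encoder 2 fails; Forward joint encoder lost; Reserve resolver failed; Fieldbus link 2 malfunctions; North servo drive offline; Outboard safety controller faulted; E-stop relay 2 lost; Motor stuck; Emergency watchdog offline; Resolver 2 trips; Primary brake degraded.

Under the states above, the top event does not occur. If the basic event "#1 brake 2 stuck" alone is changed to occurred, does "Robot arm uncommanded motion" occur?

Counterfactual: set "#1 brake 2 stuck" to occurred.
Feedback branch fails [AND]: Emergency watchdog offline=not, Forward joint encoder lost=not, Fieldbus link faulted=not → not all inputs occur → does not occur.
Servo loop unavailable [OR]: Feedback branch fails=not, Outboard safety controller faulted=not → no input occurs → does not occur.
Controller stage unavailable [OR]: Primary brake degraded=not, Motor stuck=not, North servo drive offline=not, C watchdog 2 is inoperative=occurs → at least one input occurs → occurs.
E-stop path down [AND]: Main limit switch malfunctions=occurs, Reserve resolver failed=not, Standby e-stop relay is out=not, Controller stage unavailable=occurs → not all inputs occur → does not occur.
Safety interlock fails [OR]: Servo loop unavailable=not, E-stop path down=not → no input occurs → does not occur.
Brake chain inoperative [AND]: Fieldbus link 2 malfunctions=not, Secondary safety controller 2 degraded=not → not all inputs occur → does not occur.
Feedback branch 2 inoperative [AND]: Limit switch 2 degraded=occurs, Resolver 2 trips=not → not all inputs occur → does not occur.
Servo loop 2 lost [OR]: Brake chain inoperative=not, Feedback branch 2 inoperative=not → no input occurs → does not occur.
Controller stage 2 lost [OR]: Secondary joint encoder 2 fails=not, Servo loop 2 lost=not → no input occurs → does not occur.
Robot arm uncommanded motion [OR]: Safety interlock fails=not, Controller stage 2 lost=not, E-stop relay 2 lost=not, #1 brake 2 stuck=occurs → at least one input occurs → occurs.

Yes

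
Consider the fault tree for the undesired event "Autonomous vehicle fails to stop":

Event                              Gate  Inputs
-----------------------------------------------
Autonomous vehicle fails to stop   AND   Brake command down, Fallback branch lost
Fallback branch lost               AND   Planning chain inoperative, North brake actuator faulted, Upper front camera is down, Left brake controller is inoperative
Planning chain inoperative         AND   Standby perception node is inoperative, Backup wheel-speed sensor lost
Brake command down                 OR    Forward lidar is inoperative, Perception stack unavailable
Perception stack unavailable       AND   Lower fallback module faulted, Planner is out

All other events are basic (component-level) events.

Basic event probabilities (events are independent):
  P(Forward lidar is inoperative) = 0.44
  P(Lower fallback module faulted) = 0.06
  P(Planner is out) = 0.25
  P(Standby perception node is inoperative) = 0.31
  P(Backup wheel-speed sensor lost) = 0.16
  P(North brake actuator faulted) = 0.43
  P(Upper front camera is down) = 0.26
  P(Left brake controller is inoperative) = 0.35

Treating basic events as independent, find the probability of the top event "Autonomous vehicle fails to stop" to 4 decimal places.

0.0009

P(Perception stack unavailable) [AND] = 0.06 × 0.25 = 0.015000
P(Brake command down) [OR] = 1 − (1−0.44) × (1−0.015000) = 0.448400
P(Planning chain inoperative) [AND] = 0.31 × 0.16 = 0.049600
P(Fallback branch lost) [AND] = 0.049600 × 0.43 × 0.26 × 0.35 = 0.001941
P(Autonomous vehicle fails to stop) [AND] = 0.448400 × 0.001941 = 0.000870
Rounded to 4 decimal places: P(Autonomous vehicle fails to stop) ≈ 0.0009.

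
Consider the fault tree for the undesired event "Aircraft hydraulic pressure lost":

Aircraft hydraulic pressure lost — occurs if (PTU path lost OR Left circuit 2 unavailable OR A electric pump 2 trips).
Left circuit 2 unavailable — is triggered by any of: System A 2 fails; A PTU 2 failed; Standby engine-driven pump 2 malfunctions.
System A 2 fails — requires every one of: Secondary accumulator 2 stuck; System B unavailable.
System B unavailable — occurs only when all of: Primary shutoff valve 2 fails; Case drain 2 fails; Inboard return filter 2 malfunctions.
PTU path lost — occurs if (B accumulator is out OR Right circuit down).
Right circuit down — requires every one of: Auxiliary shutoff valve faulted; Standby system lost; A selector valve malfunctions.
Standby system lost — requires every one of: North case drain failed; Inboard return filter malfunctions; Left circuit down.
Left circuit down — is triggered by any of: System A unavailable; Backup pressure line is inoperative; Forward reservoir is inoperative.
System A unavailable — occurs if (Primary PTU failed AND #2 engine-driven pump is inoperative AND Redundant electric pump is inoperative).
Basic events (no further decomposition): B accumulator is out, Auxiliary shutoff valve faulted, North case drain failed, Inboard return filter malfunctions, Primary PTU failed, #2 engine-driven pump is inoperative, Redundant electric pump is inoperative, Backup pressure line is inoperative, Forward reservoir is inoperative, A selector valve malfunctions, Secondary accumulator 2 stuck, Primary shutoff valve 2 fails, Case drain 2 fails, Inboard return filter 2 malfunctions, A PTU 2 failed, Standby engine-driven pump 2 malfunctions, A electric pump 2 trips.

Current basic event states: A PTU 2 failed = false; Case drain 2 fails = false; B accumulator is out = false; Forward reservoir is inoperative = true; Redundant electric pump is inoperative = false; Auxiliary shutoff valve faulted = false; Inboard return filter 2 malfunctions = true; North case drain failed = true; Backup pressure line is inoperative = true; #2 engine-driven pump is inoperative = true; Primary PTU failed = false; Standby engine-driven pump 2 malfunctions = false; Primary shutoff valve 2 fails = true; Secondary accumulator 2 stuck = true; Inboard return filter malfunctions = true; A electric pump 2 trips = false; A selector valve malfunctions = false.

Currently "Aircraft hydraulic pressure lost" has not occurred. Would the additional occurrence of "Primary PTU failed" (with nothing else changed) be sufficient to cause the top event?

No

Counterfactual: set "Primary PTU failed" to occurred.
System A unavailable [AND]: Primary PTU failed=occurs, #2 engine-driven pump is inoperative=occurs, Redundant electric pump is inoperative=not → not all inputs occur → does not occur.
Left circuit down [OR]: System A unavailable=not, Backup pressure line is inoperative=occurs, Forward reservoir is inoperative=occurs → at least one input occurs → occurs.
Standby system lost [AND]: North case drain failed=occurs, Inboard return filter malfunctions=occurs, Left circuit down=occurs → all inputs occur → occurs.
Right circuit down [AND]: Auxiliary shutoff valve faulted=not, Standby system lost=occurs, A selector valve malfunctions=not → not all inputs occur → does not occur.
PTU path lost [OR]: B accumulator is out=not, Right circuit down=not → no input occurs → does not occur.
System B unavailable [AND]: Primary shutoff valve 2 fails=occurs, Case drain 2 fails=not, Inboard return filter 2 malfunctions=occurs → not all inputs occur → does not occur.
System A 2 fails [AND]: Secondary accumulator 2 stuck=occurs, System B unavailable=not → not all inputs occur → does not occur.
Left circuit 2 unavailable [OR]: System A 2 fails=not, A PTU 2 failed=not, Standby engine-driven pump 2 malfunctions=not → no input occurs → does not occur.
Aircraft hydraulic pressure lost [OR]: PTU path lost=not, Left circuit 2 unavailable=not, A electric pump 2 trips=not → no input occurs → does not occur.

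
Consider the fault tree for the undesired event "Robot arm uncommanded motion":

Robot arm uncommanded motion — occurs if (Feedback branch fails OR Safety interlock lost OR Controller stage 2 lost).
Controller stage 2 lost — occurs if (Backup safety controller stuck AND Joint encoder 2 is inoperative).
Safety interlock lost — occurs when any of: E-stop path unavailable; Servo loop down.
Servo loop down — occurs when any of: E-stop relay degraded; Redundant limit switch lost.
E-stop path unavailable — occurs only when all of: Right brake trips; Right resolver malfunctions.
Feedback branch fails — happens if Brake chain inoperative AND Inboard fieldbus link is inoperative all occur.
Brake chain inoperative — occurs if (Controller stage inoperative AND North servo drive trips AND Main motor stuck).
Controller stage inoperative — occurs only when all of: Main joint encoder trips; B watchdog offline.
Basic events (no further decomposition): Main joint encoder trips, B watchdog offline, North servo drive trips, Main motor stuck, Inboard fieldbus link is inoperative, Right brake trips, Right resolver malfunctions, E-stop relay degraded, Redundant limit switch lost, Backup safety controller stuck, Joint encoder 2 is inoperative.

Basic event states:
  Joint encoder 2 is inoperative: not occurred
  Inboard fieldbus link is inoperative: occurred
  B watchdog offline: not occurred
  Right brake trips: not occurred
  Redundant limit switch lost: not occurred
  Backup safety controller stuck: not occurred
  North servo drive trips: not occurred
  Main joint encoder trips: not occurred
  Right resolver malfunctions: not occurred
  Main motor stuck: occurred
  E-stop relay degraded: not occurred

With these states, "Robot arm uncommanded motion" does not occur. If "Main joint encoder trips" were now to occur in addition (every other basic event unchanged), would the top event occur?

Counterfactual: set "Main joint encoder trips" to occurred.
Controller stage inoperative [AND]: Main joint encoder trips=occurs, B watchdog offline=not → not all inputs occur → does not occur.
Brake chain inoperative [AND]: Controller stage inoperative=not, North servo drive trips=not, Main motor stuck=occurs → not all inputs occur → does not occur.
Feedback branch fails [AND]: Brake chain inoperative=not, Inboard fieldbus link is inoperative=occurs → not all inputs occur → does not occur.
E-stop path unavailable [AND]: Right brake trips=not, Right resolver malfunctions=not → not all inputs occur → does not occur.
Servo loop down [OR]: E-stop relay degraded=not, Redundant limit switch lost=not → no input occurs → does not occur.
Safety interlock lost [OR]: E-stop path unavailable=not, Servo loop down=not → no input occurs → does not occur.
Controller stage 2 lost [AND]: Backup safety controller stuck=not, Joint encoder 2 is inoperative=not → not all inputs occur → does not occur.
Robot arm uncommanded motion [OR]: Feedback branch fails=not, Safety interlock lost=not, Controller stage 2 lost=not → no input occurs → does not occur.

No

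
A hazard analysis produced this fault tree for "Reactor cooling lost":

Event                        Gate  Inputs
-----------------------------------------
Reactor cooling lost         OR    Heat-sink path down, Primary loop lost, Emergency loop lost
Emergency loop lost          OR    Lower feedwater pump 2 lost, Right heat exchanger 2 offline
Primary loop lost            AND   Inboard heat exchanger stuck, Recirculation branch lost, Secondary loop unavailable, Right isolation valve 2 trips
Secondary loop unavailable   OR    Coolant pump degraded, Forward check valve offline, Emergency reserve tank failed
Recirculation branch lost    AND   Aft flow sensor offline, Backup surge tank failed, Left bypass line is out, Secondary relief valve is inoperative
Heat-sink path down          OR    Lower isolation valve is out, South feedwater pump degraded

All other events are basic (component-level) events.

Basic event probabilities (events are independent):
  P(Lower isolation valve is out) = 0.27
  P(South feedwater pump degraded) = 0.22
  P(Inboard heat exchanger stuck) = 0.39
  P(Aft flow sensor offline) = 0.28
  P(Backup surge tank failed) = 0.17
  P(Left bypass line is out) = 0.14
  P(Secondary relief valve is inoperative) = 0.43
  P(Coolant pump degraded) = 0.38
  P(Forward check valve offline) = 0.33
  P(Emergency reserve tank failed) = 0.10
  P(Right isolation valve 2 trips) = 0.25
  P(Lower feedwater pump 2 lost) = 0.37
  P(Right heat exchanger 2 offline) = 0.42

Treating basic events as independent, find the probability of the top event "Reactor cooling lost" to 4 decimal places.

0.7920

P(Heat-sink path down) [OR] = 1 − (1−0.27) × (1−0.22) = 0.430600
P(Recirculation branch lost) [AND] = 0.28 × 0.17 × 0.14 × 0.43 = 0.002866
P(Secondary loop unavailable) [OR] = 1 − (1−0.38) × (1−0.33) × (1−0.10) = 0.626140
P(Primary loop lost) [AND] = 0.39 × 0.002866 × 0.626140 × 0.25 = 0.000175
P(Emergency loop lost) [OR] = 1 − (1−0.37) × (1−0.42) = 0.634600
P(Reactor cooling lost) [OR] = 1 − (1−0.430600) × (1−0.000175) × (1−0.634600) = 0.791978
Rounded to 4 decimal places: P(Reactor cooling lost) ≈ 0.7920.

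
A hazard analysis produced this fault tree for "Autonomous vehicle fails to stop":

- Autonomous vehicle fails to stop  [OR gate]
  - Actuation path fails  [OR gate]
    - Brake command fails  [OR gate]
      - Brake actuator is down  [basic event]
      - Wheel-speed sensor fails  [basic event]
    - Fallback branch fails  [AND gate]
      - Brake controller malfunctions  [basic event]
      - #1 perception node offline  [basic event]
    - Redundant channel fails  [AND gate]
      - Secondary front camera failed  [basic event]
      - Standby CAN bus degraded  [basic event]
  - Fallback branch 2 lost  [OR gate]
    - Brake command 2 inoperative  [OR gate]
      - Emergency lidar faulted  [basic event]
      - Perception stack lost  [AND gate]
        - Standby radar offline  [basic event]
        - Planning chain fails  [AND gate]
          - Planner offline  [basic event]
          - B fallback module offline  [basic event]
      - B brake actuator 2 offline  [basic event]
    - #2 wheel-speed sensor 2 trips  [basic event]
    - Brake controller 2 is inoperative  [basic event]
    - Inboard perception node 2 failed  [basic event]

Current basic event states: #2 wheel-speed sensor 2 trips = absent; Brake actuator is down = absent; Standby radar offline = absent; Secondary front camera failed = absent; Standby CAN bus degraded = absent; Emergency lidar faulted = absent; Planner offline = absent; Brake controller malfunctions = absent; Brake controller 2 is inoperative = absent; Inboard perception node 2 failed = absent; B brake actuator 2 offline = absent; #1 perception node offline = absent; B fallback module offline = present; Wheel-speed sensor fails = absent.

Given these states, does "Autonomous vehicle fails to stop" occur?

Brake command fails [OR]: Brake actuator is down=not, Wheel-speed sensor fails=not → no input occurs → does not occur.
Fallback branch fails [AND]: Brake controller malfunctions=not, #1 perception node offline=not → not all inputs occur → does not occur.
Redundant channel fails [AND]: Secondary front camera failed=not, Standby CAN bus degraded=not → not all inputs occur → does not occur.
Actuation path fails [OR]: Brake command fails=not, Fallback branch fails=not, Redundant channel fails=not → no input occurs → does not occur.
Planning chain fails [AND]: Planner offline=not, B fallback module offline=occurs → not all inputs occur → does not occur.
Perception stack lost [AND]: Standby radar offline=not, Planning chain fails=not → not all inputs occur → does not occur.
Brake command 2 inoperative [OR]: Emergency lidar faulted=not, Perception stack lost=not, B brake actuator 2 offline=not → no input occurs → does not occur.
Fallback branch 2 lost [OR]: Brake command 2 inoperative=not, #2 wheel-speed sensor 2 trips=not, Brake controller 2 is inoperative=not, Inboard perception node 2 failed=not → no input occurs → does not occur.
Autonomous vehicle fails to stop [OR]: Actuation path fails=not, Fallback branch 2 lost=not → no input occurs → does not occur.

No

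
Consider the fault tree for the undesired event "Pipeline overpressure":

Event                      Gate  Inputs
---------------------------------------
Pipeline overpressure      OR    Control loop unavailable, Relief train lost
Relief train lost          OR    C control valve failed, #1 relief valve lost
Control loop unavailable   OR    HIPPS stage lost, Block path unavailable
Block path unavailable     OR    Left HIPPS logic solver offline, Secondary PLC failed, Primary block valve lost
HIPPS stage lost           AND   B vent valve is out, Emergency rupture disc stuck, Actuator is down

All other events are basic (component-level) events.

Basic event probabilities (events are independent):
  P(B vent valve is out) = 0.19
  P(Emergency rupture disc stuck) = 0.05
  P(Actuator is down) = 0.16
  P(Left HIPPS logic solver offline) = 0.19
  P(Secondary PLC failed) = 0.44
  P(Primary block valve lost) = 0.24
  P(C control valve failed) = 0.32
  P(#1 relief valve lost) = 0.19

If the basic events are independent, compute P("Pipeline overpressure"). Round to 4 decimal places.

0.8104

P(HIPPS stage lost) [AND] = 0.19 × 0.05 × 0.16 = 0.001520
P(Block path unavailable) [OR] = 1 − (1−0.19) × (1−0.44) × (1−0.24) = 0.655264
P(Control loop unavailable) [OR] = 1 − (1−0.001520) × (1−0.655264) = 0.655788
P(Relief train lost) [OR] = 1 − (1−0.32) × (1−0.19) = 0.449200
P(Pipeline overpressure) [OR] = 1 − (1−0.655788) × (1−0.449200) = 0.810408
Rounded to 4 decimal places: P(Pipeline overpressure) ≈ 0.8104.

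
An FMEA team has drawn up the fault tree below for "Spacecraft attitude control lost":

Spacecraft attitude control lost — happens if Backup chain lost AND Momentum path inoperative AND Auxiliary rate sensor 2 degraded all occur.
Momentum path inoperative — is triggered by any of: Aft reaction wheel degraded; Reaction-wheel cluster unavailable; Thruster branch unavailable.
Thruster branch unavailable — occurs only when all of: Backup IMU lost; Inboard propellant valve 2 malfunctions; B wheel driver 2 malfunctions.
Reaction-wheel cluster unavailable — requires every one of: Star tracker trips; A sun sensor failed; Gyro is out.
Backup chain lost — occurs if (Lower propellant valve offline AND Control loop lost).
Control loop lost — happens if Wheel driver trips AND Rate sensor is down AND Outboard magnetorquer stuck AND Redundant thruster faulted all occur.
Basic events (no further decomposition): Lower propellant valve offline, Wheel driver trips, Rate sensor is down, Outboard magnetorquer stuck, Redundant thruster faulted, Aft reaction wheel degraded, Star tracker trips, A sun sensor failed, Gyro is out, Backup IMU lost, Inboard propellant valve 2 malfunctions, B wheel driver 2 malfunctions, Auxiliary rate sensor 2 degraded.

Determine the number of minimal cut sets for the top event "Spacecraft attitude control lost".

3

Control loop lost [AND]: one cut set from each child combined → 1 × 1 × 1 × 1 = 1 cut set(s).
Backup chain lost [AND]: one cut set from each child combined → 1 × 1 = 1 cut set(s).
Reaction-wheel cluster unavailable [AND]: one cut set from each child combined → 1 × 1 × 1 = 1 cut set(s).
Thruster branch unavailable [AND]: one cut set from each child combined → 1 × 1 × 1 = 1 cut set(s).
Momentum path inoperative [OR]: union of children's cut sets → 3 cut set(s).
Spacecraft attitude control lost [AND]: one cut set from each child combined → 1 × 3 × 1 = 3 cut set(s).
Minimal cut sets: {Aft reaction wheel degraded, Auxiliary rate sensor 2 degraded, Lower propellant valve offline, Outboard magnetorquer stuck, Rate sensor is down, Redundant thruster faulted, Wheel driver trips}; {A sun sensor failed, Auxiliary rate sensor 2 degraded, Gyro is out, Lower propellant valve offline, Outboard magnetorquer stuck, Rate sensor is down, Redundant thruster faulted, Star tracker trips, Wheel driver trips}; {Auxiliary rate sensor 2 degraded, B wheel driver 2 malfunctions, Backup IMU lost, Inboard propellant valve 2 malfunctions, Lower propellant valve offline, Outboard magnetorquer stuck, Rate sensor is down, Redundant thruster faulted, Wheel driver trips}.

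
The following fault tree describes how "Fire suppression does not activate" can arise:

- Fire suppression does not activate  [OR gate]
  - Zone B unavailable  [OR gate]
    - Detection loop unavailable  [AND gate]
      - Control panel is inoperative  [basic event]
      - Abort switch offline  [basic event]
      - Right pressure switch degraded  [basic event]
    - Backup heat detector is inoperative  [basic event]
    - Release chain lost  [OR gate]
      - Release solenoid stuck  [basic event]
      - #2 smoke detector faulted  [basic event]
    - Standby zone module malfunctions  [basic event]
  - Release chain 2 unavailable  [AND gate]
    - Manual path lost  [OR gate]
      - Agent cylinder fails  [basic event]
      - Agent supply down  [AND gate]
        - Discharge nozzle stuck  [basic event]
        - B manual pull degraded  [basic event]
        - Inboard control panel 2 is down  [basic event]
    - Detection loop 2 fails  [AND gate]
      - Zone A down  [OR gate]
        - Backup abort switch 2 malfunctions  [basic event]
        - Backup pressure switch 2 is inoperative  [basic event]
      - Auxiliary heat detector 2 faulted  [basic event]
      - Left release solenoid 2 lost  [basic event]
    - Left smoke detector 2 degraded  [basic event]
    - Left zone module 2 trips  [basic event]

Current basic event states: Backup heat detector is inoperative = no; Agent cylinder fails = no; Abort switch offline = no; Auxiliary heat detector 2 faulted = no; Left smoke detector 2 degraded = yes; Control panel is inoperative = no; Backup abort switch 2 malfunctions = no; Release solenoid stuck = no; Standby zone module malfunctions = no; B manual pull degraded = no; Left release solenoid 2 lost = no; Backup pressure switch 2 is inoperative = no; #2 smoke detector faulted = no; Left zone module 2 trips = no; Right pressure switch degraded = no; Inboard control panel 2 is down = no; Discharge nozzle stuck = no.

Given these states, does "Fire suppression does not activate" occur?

No

Detection loop unavailable [AND]: Control panel is inoperative=not, Abort switch offline=not, Right pressure switch degraded=not → not all inputs occur → does not occur.
Release chain lost [OR]: Release solenoid stuck=not, #2 smoke detector faulted=not → no input occurs → does not occur.
Zone B unavailable [OR]: Detection loop unavailable=not, Backup heat detector is inoperative=not, Release chain lost=not, Standby zone module malfunctions=not → no input occurs → does not occur.
Agent supply down [AND]: Discharge nozzle stuck=not, B manual pull degraded=not, Inboard control panel 2 is down=not → not all inputs occur → does not occur.
Manual path lost [OR]: Agent cylinder fails=not, Agent supply down=not → no input occurs → does not occur.
Zone A down [OR]: Backup abort switch 2 malfunctions=not, Backup pressure switch 2 is inoperative=not → no input occurs → does not occur.
Detection loop 2 fails [AND]: Zone A down=not, Auxiliary heat detector 2 faulted=not, Left release solenoid 2 lost=not → not all inputs occur → does not occur.
Release chain 2 unavailable [AND]: Manual path lost=not, Detection loop 2 fails=not, Left smoke detector 2 degraded=occurs, Left zone module 2 trips=not → not all inputs occur → does not occur.
Fire suppression does not activate [OR]: Zone B unavailable=not, Release chain 2 unavailable=not → no input occurs → does not occur.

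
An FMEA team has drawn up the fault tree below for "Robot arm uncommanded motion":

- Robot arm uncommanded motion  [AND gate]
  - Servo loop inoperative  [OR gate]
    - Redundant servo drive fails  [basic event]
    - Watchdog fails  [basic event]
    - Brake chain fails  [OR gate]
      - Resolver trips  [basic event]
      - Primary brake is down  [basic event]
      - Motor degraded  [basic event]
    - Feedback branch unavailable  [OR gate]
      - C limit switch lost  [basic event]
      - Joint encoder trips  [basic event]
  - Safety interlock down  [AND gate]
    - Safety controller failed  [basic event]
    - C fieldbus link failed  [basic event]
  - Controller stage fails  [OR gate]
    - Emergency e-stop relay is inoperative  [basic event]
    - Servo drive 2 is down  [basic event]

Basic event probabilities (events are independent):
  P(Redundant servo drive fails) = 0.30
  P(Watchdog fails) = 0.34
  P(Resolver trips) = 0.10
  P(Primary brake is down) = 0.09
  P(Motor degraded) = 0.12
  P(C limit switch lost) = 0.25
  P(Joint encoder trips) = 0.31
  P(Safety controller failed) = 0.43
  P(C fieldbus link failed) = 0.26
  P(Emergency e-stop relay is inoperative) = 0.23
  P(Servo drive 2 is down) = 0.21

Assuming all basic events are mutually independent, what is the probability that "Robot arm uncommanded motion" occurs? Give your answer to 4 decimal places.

0.0362

P(Brake chain fails) [OR] = 1 − (1−0.10) × (1−0.09) × (1−0.12) = 0.279280
P(Feedback branch unavailable) [OR] = 1 − (1−0.25) × (1−0.31) = 0.482500
P(Servo loop inoperative) [OR] = 1 − (1−0.30) × (1−0.34) × (1−0.279280) × (1−0.482500) = 0.827687
P(Safety interlock down) [AND] = 0.43 × 0.26 = 0.111800
P(Controller stage fails) [OR] = 1 − (1−0.23) × (1−0.21) = 0.391700
P(Robot arm uncommanded motion) [AND] = 0.827687 × 0.111800 × 0.391700 = 0.036246
Rounded to 4 decimal places: P(Robot arm uncommanded motion) ≈ 0.0362.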